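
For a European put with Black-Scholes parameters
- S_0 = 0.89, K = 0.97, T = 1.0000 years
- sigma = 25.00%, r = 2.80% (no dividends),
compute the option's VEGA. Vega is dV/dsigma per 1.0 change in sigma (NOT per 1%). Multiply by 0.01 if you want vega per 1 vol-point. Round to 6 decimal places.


d1 = -0.1072984351; d2 = -0.3572984351
phi(d1) = 0.3966523755; exp(-qT) = 1.0000000000; exp(-rT) = 0.9723883668
Vega = S * exp(-qT) * phi(d1) * sqrt(T) = 0.8900 * 1.0000000000 * 0.3966523755 * 1.0000000000 = 0.353021

Answer: Vega = 0.353021


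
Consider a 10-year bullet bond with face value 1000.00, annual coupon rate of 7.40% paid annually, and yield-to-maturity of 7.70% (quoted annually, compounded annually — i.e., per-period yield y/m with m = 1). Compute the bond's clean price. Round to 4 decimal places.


Answer: Price = 979.5945

Derivation:
Coupon per period c = face * coupon_rate / m = 74.000000
Periods per year m = 1; per-period yield y/m = 0.077000
Number of cashflows N = 10
Cashflows (t years, CF_t, discount factor 1/(1+y/m)^(m*t), PV):
  t = 1.0000: CF_t = 74.000000, DF = 0.928505, PV = 68.709378
  t = 2.0000: CF_t = 74.000000, DF = 0.862122, PV = 63.797008
  t = 3.0000: CF_t = 74.000000, DF = 0.800484, PV = 59.235848
  t = 4.0000: CF_t = 74.000000, DF = 0.743254, PV = 55.000787
  t = 5.0000: CF_t = 74.000000, DF = 0.690115, PV = 51.068512
  t = 6.0000: CF_t = 74.000000, DF = 0.640775, PV = 47.417374
  t = 7.0000: CF_t = 74.000000, DF = 0.594963, PV = 44.027274
  t = 8.0000: CF_t = 74.000000, DF = 0.552426, PV = 40.879549
  t = 9.0000: CF_t = 74.000000, DF = 0.512931, PV = 37.956870
  t = 10.0000: CF_t = 1074.000000, DF = 0.476259, PV = 511.501897
Price P = sum_t PV_t = 979.594497


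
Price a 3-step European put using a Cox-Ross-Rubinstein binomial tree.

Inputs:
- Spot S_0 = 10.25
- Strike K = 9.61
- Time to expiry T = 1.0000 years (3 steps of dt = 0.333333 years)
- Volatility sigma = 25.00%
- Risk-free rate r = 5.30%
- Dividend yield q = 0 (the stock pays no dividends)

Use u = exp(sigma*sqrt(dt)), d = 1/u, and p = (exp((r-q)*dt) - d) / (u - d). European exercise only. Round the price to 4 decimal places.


Answer: Price = V(0,0) = 0.5484

Derivation:
dt = T/N = 0.333333
u = exp(sigma*sqrt(dt)) = 1.155274; d = 1/u = 0.865596
p = (exp((r-q)*dt) - d) / (u - d) = 0.525507
Discount per step: exp(-r*dt) = 0.982488
Stock lattice S(k, i) with i counting down-moves:
  k=0: S(0,0) = 10.2500
  k=1: S(1,0) = 11.8416; S(1,1) = 8.8724
  k=2: S(2,0) = 13.6802; S(2,1) = 10.2500; S(2,2) = 7.6799
  k=3: S(3,0) = 15.8044; S(3,1) = 11.8416; S(3,2) = 8.8724; S(3,3) = 6.6477
Terminal payoffs V(N, i) = max(K - S_T, 0):
  V(3,0) = 0.000000; V(3,1) = 0.000000; V(3,2) = 0.737646; V(3,3) = 2.962339
Backward induction: V(k, i) = exp(-r*dt) * [p * V(k+1, i) + (1-p) * V(k+1, i+1)].
  V(2,0) = exp(-r*dt) * [p*0.000000 + (1-p)*0.000000] = 0.000000
  V(2,1) = exp(-r*dt) * [p*0.000000 + (1-p)*0.737646] = 0.343879
  V(2,2) = exp(-r*dt) * [p*0.737646 + (1-p)*2.962339] = 1.761845
  V(1,0) = exp(-r*dt) * [p*0.000000 + (1-p)*0.343879] = 0.160311
  V(1,1) = exp(-r*dt) * [p*0.343879 + (1-p)*1.761845] = 0.998889
  V(0,0) = exp(-r*dt) * [p*0.160311 + (1-p)*0.998889] = 0.548435


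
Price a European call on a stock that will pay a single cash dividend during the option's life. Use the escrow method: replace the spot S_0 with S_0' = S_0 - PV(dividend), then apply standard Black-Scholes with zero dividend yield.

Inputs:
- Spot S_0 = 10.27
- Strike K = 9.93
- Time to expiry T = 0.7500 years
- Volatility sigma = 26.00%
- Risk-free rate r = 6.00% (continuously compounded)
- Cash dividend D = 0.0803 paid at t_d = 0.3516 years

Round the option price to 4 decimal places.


Answer: Price = 1.2747

Derivation:
PV(D) = D * exp(-r * t_d) = 0.0803 * 0.97912496 = 0.07862373
S_0' = S_0 - PV(D) = 10.2700 - 0.07862373 = 10.19137627
d1 = (ln(S_0'/K) + (r + sigma^2/2)*T) / (sigma*sqrt(T)) = 0.42782286
d2 = d1 - sigma*sqrt(T) = 0.20265625
exp(-rT) = 0.95599748
N(d1) = 0.66560995; N(d2) = 0.58029814
C = S_0' * N(d1) - K * exp(-rT) * N(d2) = 10.19137627 * 0.66560995 - 9.9300 * 0.95599748 * 0.58029814 = 1.2747


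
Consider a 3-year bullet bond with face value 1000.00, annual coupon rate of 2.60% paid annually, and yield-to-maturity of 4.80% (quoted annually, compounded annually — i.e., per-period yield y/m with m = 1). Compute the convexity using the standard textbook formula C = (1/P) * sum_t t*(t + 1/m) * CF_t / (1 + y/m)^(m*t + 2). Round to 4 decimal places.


Answer: Convexity = 10.5480

Derivation:
Coupon per period c = face * coupon_rate / m = 26.000000
Periods per year m = 1; per-period yield y/m = 0.048000
Number of cashflows N = 3
Cashflows (t years, CF_t, discount factor 1/(1+y/m)^(m*t), PV):
  t = 1.0000: CF_t = 26.000000, DF = 0.954198, PV = 24.809160
  t = 2.0000: CF_t = 26.000000, DF = 0.910495, PV = 23.672863
  t = 3.0000: CF_t = 1026.000000, DF = 0.868793, PV = 891.381288
Price P = sum_t PV_t = 939.863311
Convexity numerator sum_t t*(t + 1/m) * CF_t / (1+y/m)^(m*t + 2):
  t = 1.0000: term = 45.177219
  t = 2.0000: term = 129.324101
  t = 3.0000: term = 9739.175538
Convexity = (1/P) * sum = 9913.676858 / 939.863311 = 10.547999


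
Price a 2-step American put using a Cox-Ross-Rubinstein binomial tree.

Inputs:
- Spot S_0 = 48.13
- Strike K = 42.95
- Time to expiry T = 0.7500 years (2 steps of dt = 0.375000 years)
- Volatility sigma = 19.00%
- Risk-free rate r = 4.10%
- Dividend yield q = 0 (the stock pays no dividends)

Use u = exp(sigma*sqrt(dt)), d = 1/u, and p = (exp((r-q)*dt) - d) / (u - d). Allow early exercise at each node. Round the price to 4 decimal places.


Answer: Price = V(0,0) = 0.9987

Derivation:
dt = T/N = 0.375000
u = exp(sigma*sqrt(dt)) = 1.123390; d = 1/u = 0.890163
p = (exp((r-q)*dt) - d) / (u - d) = 0.537377
Discount per step: exp(-r*dt) = 0.984743
Stock lattice S(k, i) with i counting down-moves:
  k=0: S(0,0) = 48.1300
  k=1: S(1,0) = 54.0688; S(1,1) = 42.8435
  k=2: S(2,0) = 60.7403; S(2,1) = 48.1300; S(2,2) = 38.1377
Terminal payoffs V(N, i) = max(K - S_T, 0):
  V(2,0) = 0.000000; V(2,1) = 0.000000; V(2,2) = 4.812267
Backward induction: V(k, i) = exp(-r*dt) * [p * V(k+1, i) + (1-p) * V(k+1, i+1)]; then take max(V_cont, immediate exercise) for American.
  V(1,0) = exp(-r*dt) * [p*0.000000 + (1-p)*0.000000] = 0.000000; exercise = 0.000000; V(1,0) = max -> 0.000000
  V(1,1) = exp(-r*dt) * [p*0.000000 + (1-p)*4.812267] = 2.192297; exercise = 0.106458; V(1,1) = max -> 2.192297
  V(0,0) = exp(-r*dt) * [p*0.000000 + (1-p)*2.192297] = 0.998732; exercise = 0.000000; V(0,0) = max -> 0.998732


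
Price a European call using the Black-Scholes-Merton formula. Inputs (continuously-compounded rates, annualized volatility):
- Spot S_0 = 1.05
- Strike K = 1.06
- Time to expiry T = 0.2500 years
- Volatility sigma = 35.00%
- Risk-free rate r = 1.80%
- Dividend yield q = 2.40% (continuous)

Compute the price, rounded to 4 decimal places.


d1 = (ln(S/K) + (r - q + 0.5*sigma^2) * T) / (sigma * sqrt(T)) = 0.02476432
d2 = d1 - sigma * sqrt(T) = -0.15023568
exp(-rT) = 0.99551011; exp(-qT) = 0.99401796
C = S_0 * exp(-qT) * N(d1) - K * exp(-rT) * N(d2)
N(d1) = 0.50987852; N(d2) = 0.44028934
C = 1.0500 * 0.99401796 * 0.50987852 - 1.0600 * 0.99551011 * 0.44028934 = 0.0676

Answer: Price = 0.0676


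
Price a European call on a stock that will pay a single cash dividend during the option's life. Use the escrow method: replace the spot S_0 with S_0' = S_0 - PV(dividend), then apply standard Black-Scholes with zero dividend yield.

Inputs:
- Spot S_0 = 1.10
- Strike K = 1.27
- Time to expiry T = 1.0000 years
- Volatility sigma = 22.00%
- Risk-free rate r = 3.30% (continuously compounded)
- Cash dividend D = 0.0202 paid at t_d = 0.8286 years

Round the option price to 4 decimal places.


PV(D) = D * exp(-r * t_d) = 0.0202 * 0.97302666 = 0.01965514
S_0' = S_0 - PV(D) = 1.1000 - 0.01965514 = 1.08034486
d1 = (ln(S_0'/K) + (r + sigma^2/2)*T) / (sigma*sqrt(T)) = -0.47516634
d2 = d1 - sigma*sqrt(T) = -0.69516634
exp(-rT) = 0.96753856
N(d1) = 0.31733421; N(d2) = 0.24347553
C = S_0' * N(d1) - K * exp(-rT) * N(d2) = 1.08034486 * 0.31733421 - 1.2700 * 0.96753856 * 0.24347553 = 0.0437

Answer: Price = 0.0437


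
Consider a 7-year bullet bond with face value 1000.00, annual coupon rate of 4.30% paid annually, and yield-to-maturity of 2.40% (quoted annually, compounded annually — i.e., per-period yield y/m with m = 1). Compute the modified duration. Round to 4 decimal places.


Answer: Modified duration = 6.0971

Derivation:
Coupon per period c = face * coupon_rate / m = 43.000000
Periods per year m = 1; per-period yield y/m = 0.024000
Number of cashflows N = 7
Cashflows (t years, CF_t, discount factor 1/(1+y/m)^(m*t), PV):
  t = 1.0000: CF_t = 43.000000, DF = 0.976562, PV = 41.992188
  t = 2.0000: CF_t = 43.000000, DF = 0.953674, PV = 41.007996
  t = 3.0000: CF_t = 43.000000, DF = 0.931323, PV = 40.046871
  t = 4.0000: CF_t = 43.000000, DF = 0.909495, PV = 39.108272
  t = 5.0000: CF_t = 43.000000, DF = 0.888178, PV = 38.191672
  t = 6.0000: CF_t = 43.000000, DF = 0.867362, PV = 37.296555
  t = 7.0000: CF_t = 1043.000000, DF = 0.847033, PV = 883.455364
Price P = sum_t PV_t = 1121.098917
First compute Macaulay numerator sum_t t * PV_t:
  t * PV_t at t = 1.0000: 41.992188
  t * PV_t at t = 2.0000: 82.015991
  t * PV_t at t = 3.0000: 120.140612
  t * PV_t at t = 4.0000: 156.433089
  t * PV_t at t = 5.0000: 190.958360
  t * PV_t at t = 6.0000: 223.779328
  t * PV_t at t = 7.0000: 6184.187548
Macaulay duration D = 6999.507116 / 1121.098917 = 6.243434
Modified duration = D / (1 + y/m) = 6.243434 / (1 + 0.024000) = 6.097104


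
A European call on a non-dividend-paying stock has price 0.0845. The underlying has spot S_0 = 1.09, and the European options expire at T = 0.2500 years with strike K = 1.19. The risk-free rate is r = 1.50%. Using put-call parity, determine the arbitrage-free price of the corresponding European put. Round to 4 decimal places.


Put-call parity: C - P = S_0 * exp(-qT) - K * exp(-rT).
S_0 * exp(-qT) = 1.0900 * 1.00000000 = 1.09000000
K * exp(-rT) = 1.1900 * 0.99625702 = 1.18554586
P = C - S*exp(-qT) + K*exp(-rT)
P = 0.0845 - 1.09000000 + 1.18554586 = 0.1800

Answer: Put price = 0.1800


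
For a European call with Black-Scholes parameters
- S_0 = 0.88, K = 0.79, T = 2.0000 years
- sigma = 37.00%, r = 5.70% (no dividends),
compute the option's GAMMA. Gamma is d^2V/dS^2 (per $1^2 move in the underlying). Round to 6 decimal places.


d1 = 0.6856813731; d2 = 0.1624223550
phi(d1) = 0.3153670735; exp(-qT) = 1.0000000000; exp(-rT) = 0.8922579559
Gamma = exp(-qT) * phi(d1) / (S * sigma * sqrt(T)) = 1.0000000000 * 0.3153670735 / (0.8800 * 0.3700 * 1.4142135624) = 0.684884

Answer: Gamma = 0.684884


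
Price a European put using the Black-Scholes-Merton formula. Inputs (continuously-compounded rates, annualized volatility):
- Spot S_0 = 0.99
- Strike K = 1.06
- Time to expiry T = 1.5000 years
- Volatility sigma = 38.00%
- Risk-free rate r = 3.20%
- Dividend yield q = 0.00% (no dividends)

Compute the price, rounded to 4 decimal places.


Answer: Price = 0.1944

Derivation:
d1 = (ln(S/K) + (r - q + 0.5*sigma^2) * T) / (sigma * sqrt(T)) = 0.18904207
d2 = d1 - sigma * sqrt(T) = -0.27636098
exp(-rT) = 0.95313379; exp(-qT) = 1.00000000
P = K * exp(-rT) * N(-d2) - S_0 * exp(-qT) * N(-d1)
N(-d1) = 0.42502992; N(-d2) = 0.60886459
P = 1.0600 * 0.95313379 * 0.60886459 - 0.9900 * 1.00000000 * 0.42502992 = 0.1944


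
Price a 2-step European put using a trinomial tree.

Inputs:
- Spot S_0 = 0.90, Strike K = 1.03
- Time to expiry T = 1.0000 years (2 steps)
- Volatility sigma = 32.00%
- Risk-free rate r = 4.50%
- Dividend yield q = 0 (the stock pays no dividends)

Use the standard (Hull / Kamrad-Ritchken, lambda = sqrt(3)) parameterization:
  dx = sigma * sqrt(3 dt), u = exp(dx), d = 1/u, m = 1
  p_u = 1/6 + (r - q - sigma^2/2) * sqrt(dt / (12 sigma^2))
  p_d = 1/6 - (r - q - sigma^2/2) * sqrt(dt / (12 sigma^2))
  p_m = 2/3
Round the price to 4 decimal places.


Answer: Price = V(0,0) = 0.1711

Derivation:
dt = T/N = 0.500000; dx = sigma*sqrt(3*dt) = 0.391918
u = exp(dx) = 1.479817; d = 1/u = 0.675759
p_u = 0.162712, p_m = 0.666667, p_d = 0.170622
Discount per step: exp(-r*dt) = 0.977751
Stock lattice S(k, j) with j the centered position index:
  k=0: S(0,+0) = 0.9000
  k=1: S(1,-1) = 0.6082; S(1,+0) = 0.9000; S(1,+1) = 1.3318
  k=2: S(2,-2) = 0.4110; S(2,-1) = 0.6082; S(2,+0) = 0.9000; S(2,+1) = 1.3318; S(2,+2) = 1.9709
Terminal payoffs V(N, j) = max(K - S_T, 0):
  V(2,-2) = 0.619014; V(2,-1) = 0.421817; V(2,+0) = 0.130000; V(2,+1) = 0.000000; V(2,+2) = 0.000000
Backward induction: V(k, j) = exp(-r*dt) * [p_u * V(k+1, j+1) + p_m * V(k+1, j) + p_d * V(k+1, j-1)]
  V(1,-1) = exp(-r*dt) * [p_u*0.130000 + p_m*0.421817 + p_d*0.619014] = 0.398904
  V(1,+0) = exp(-r*dt) * [p_u*0.000000 + p_m*0.130000 + p_d*0.421817] = 0.155108
  V(1,+1) = exp(-r*dt) * [p_u*0.000000 + p_m*0.000000 + p_d*0.130000] = 0.021687
  V(0,+0) = exp(-r*dt) * [p_u*0.021687 + p_m*0.155108 + p_d*0.398904] = 0.171102


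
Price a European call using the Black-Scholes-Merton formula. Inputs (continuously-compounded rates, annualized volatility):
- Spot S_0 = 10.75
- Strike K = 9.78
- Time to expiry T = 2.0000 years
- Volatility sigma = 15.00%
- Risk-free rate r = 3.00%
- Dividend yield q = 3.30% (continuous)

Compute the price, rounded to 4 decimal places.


Answer: Price = 1.3101

Derivation:
d1 = (ln(S/K) + (r - q + 0.5*sigma^2) * T) / (sigma * sqrt(T)) = 0.52357142
d2 = d1 - sigma * sqrt(T) = 0.31143939
exp(-rT) = 0.94176453; exp(-qT) = 0.93613086
C = S_0 * exp(-qT) * N(d1) - K * exp(-rT) * N(d2)
N(d1) = 0.69971167; N(d2) = 0.62226669
C = 10.7500 * 0.93613086 * 0.69971167 - 9.7800 * 0.94176453 * 0.62226669 = 1.3101


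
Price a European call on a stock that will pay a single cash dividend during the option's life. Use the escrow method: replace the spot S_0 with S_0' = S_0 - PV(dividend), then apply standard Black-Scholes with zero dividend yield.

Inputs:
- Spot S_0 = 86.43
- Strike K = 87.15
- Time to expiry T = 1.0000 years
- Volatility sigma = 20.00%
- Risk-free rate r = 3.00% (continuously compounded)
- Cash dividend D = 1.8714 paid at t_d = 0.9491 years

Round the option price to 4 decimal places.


PV(D) = D * exp(-r * t_d) = 1.8714 * 0.97192854 = 1.81886706
S_0' = S_0 - PV(D) = 86.4300 - 1.81886706 = 84.61113294
d1 = (ln(S_0'/K) + (r + sigma^2/2)*T) / (sigma*sqrt(T)) = 0.10217540
d2 = d1 - sigma*sqrt(T) = -0.09782460
exp(-rT) = 0.97044553
N(d1) = 0.54069128; N(d2) = 0.46103579
C = S_0' * N(d1) - K * exp(-rT) * N(d2) = 84.61113294 * 0.54069128 - 87.1500 * 0.97044553 * 0.46103579 = 6.7567

Answer: Price = 6.7567


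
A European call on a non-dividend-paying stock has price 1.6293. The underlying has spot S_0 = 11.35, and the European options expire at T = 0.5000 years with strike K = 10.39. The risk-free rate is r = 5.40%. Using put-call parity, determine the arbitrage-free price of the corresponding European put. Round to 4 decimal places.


Put-call parity: C - P = S_0 * exp(-qT) - K * exp(-rT).
S_0 * exp(-qT) = 11.3500 * 1.00000000 = 11.35000000
K * exp(-rT) = 10.3900 * 0.97336124 = 10.11322330
P = C - S*exp(-qT) + K*exp(-rT)
P = 1.6293 - 11.35000000 + 10.11322330 = 0.3925

Answer: Put price = 0.3925


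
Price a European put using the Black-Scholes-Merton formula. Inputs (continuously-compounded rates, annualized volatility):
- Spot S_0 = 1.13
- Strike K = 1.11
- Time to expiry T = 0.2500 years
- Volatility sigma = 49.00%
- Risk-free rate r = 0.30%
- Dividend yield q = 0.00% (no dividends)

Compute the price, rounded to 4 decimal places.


Answer: Price = 0.0991

Derivation:
d1 = (ln(S/K) + (r - q + 0.5*sigma^2) * T) / (sigma * sqrt(T)) = 0.19844946
d2 = d1 - sigma * sqrt(T) = -0.04655054
exp(-rT) = 0.99925028; exp(-qT) = 1.00000000
P = K * exp(-rT) * N(-d2) - S_0 * exp(-qT) * N(-d1)
N(-d1) = 0.42134671; N(-d2) = 0.51856427
P = 1.1100 * 0.99925028 * 0.51856427 - 1.1300 * 1.00000000 * 0.42134671 = 0.0991


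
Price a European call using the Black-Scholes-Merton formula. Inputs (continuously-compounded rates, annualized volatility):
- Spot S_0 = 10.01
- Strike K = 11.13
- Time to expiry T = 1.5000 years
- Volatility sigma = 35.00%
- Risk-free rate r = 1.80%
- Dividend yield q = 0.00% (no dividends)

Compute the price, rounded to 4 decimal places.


d1 = (ln(S/K) + (r - q + 0.5*sigma^2) * T) / (sigma * sqrt(T)) = 0.02989644
d2 = d1 - sigma * sqrt(T) = -0.39876427
exp(-rT) = 0.97336124; exp(-qT) = 1.00000000
C = S_0 * exp(-qT) * N(d1) - K * exp(-rT) * N(d2)
N(d1) = 0.51192518; N(d2) = 0.34503345
C = 10.0100 * 1.00000000 * 0.51192518 - 11.1300 * 0.97336124 * 0.34503345 = 1.3864

Answer: Price = 1.3864


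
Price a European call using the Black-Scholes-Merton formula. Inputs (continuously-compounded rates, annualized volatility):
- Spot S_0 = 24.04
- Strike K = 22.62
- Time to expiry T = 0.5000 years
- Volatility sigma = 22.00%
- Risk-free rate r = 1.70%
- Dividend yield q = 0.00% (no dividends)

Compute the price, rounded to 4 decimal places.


Answer: Price = 2.3868

Derivation:
d1 = (ln(S/K) + (r - q + 0.5*sigma^2) * T) / (sigma * sqrt(T)) = 0.52380310
d2 = d1 - sigma * sqrt(T) = 0.36823961
exp(-rT) = 0.99153602; exp(-qT) = 1.00000000
C = S_0 * exp(-qT) * N(d1) - K * exp(-rT) * N(d2)
N(d1) = 0.69979225; N(d2) = 0.64365271
C = 24.0400 * 1.00000000 * 0.69979225 - 22.6200 * 0.99153602 * 0.64365271 = 2.3868


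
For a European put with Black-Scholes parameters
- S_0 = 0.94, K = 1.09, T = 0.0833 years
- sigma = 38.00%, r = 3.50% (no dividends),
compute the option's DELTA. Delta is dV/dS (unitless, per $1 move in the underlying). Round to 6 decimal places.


Answer: Delta = -0.897692

Derivation:
d1 = -1.2685100081; d2 = -1.3781846177
phi(d1) = 0.1784409841; exp(-qT) = 1.0000000000; exp(-rT) = 0.9970887459
N(-d1) = 0.8976920605
Delta = -exp(-qT) * N(-d1) = -1.0000000000 * 0.8976920605 = -0.897692


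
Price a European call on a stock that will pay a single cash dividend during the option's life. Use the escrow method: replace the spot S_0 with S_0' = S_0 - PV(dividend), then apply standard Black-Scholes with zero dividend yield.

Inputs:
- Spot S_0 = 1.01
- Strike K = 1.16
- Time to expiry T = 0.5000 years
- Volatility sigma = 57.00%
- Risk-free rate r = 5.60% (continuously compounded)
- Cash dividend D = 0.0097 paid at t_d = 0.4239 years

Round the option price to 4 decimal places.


PV(D) = D * exp(-r * t_d) = 0.0097 * 0.97654114 = 0.00947245
S_0' = S_0 - PV(D) = 1.0100 - 0.00947245 = 1.00052755
d1 = (ln(S_0'/K) + (r + sigma^2/2)*T) / (sigma*sqrt(T)) = -0.09593725
d2 = d1 - sigma*sqrt(T) = -0.49898812
exp(-rT) = 0.97238837
N(d1) = 0.46178520; N(d2) = 0.30889388
C = S_0' * N(d1) - K * exp(-rT) * N(d2) = 1.00052755 * 0.46178520 - 1.1600 * 0.97238837 * 0.30889388 = 0.1136

Answer: Price = 0.1136


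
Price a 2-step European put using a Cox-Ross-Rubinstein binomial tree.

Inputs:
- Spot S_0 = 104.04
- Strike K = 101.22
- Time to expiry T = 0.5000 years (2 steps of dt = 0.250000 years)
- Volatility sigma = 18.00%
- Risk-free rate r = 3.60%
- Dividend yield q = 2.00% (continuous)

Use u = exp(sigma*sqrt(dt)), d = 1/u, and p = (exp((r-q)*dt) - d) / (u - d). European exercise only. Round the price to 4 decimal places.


Answer: Price = V(0,0) = 3.5193

Derivation:
dt = T/N = 0.250000
u = exp(sigma*sqrt(dt)) = 1.094174; d = 1/u = 0.913931
p = (exp((r-q)*dt) - d) / (u - d) = 0.499752
Discount per step: exp(-r*dt) = 0.991040
Stock lattice S(k, i) with i counting down-moves:
  k=0: S(0,0) = 104.0400
  k=1: S(1,0) = 113.8379; S(1,1) = 95.0854
  k=2: S(2,0) = 124.5585; S(2,1) = 104.0400; S(2,2) = 86.9015
Terminal payoffs V(N, i) = max(K - S_T, 0):
  V(2,0) = 0.000000; V(2,1) = 0.000000; V(2,2) = 14.318487
Backward induction: V(k, i) = exp(-r*dt) * [p * V(k+1, i) + (1-p) * V(k+1, i+1)].
  V(1,0) = exp(-r*dt) * [p*0.000000 + (1-p)*0.000000] = 0.000000
  V(1,1) = exp(-r*dt) * [p*0.000000 + (1-p)*14.318487] = 7.098621
  V(0,0) = exp(-r*dt) * [p*0.000000 + (1-p)*7.098621] = 3.519255


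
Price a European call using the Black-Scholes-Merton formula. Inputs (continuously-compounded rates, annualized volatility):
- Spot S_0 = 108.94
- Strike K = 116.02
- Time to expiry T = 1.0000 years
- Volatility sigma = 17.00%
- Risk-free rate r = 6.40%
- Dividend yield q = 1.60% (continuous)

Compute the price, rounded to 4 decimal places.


d1 = (ln(S/K) + (r - q + 0.5*sigma^2) * T) / (sigma * sqrt(T)) = -0.00303128
d2 = d1 - sigma * sqrt(T) = -0.17303128
exp(-rT) = 0.93800500; exp(-qT) = 0.98412732
C = S_0 * exp(-qT) * N(d1) - K * exp(-rT) * N(d2)
N(d1) = 0.49879069; N(d2) = 0.43131342
C = 108.9400 * 0.98412732 * 0.49879069 - 116.0200 * 0.93800500 * 0.43131342 = 6.5371

Answer: Price = 6.5371


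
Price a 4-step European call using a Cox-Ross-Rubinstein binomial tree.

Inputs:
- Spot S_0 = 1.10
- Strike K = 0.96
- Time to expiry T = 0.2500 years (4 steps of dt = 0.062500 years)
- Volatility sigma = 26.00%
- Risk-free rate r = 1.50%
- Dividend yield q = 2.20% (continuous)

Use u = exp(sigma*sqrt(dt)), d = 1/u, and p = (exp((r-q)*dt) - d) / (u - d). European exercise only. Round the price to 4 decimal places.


dt = T/N = 0.062500
u = exp(sigma*sqrt(dt)) = 1.067159; d = 1/u = 0.937067
p = (exp((r-q)*dt) - d) / (u - d) = 0.480393
Discount per step: exp(-r*dt) = 0.999063
Stock lattice S(k, i) with i counting down-moves:
  k=0: S(0,0) = 1.1000
  k=1: S(1,0) = 1.1739; S(1,1) = 1.0308
  k=2: S(2,0) = 1.2527; S(2,1) = 1.1000; S(2,2) = 0.9659
  k=3: S(3,0) = 1.3368; S(3,1) = 1.1739; S(3,2) = 1.0308; S(3,3) = 0.9051
  k=4: S(4,0) = 1.4266; S(4,1) = 1.2527; S(4,2) = 1.1000; S(4,3) = 0.9659; S(4,4) = 0.8482
Terminal payoffs V(N, i) = max(S_T - K, 0):
  V(4,0) = 0.466623; V(4,1) = 0.292711; V(4,2) = 0.140000; V(4,3) = 0.005905; V(4,4) = 0.000000
Backward induction: V(k, i) = exp(-r*dt) * [p * V(k+1, i) + (1-p) * V(k+1, i+1)].
  V(3,0) = exp(-r*dt) * [p*0.466623 + (1-p)*0.292711] = 0.375905
  V(3,1) = exp(-r*dt) * [p*0.292711 + (1-p)*0.140000] = 0.213162
  V(3,2) = exp(-r*dt) * [p*0.140000 + (1-p)*0.005905] = 0.070257
  V(3,3) = exp(-r*dt) * [p*0.005905 + (1-p)*0.000000] = 0.002834
  V(2,0) = exp(-r*dt) * [p*0.375905 + (1-p)*0.213162] = 0.291069
  V(2,1) = exp(-r*dt) * [p*0.213162 + (1-p)*0.070257] = 0.138777
  V(2,2) = exp(-r*dt) * [p*0.070257 + (1-p)*0.002834] = 0.035191
  V(1,0) = exp(-r*dt) * [p*0.291069 + (1-p)*0.138777] = 0.211739
  V(1,1) = exp(-r*dt) * [p*0.138777 + (1-p)*0.035191] = 0.084874
  V(0,0) = exp(-r*dt) * [p*0.211739 + (1-p)*0.084874] = 0.145682

Answer: Price = V(0,0) = 0.1457


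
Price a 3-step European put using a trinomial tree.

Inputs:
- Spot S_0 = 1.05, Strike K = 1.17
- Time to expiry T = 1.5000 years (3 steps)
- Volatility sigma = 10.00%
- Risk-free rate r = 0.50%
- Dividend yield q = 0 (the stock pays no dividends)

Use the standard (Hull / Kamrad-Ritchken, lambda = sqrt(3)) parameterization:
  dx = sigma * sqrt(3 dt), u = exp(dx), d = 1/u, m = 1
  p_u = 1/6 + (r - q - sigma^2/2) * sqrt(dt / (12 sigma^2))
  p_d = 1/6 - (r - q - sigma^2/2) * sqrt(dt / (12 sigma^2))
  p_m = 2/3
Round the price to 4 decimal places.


dt = T/N = 0.500000; dx = sigma*sqrt(3*dt) = 0.122474
u = exp(dx) = 1.130290; d = 1/u = 0.884728
p_u = 0.166667, p_m = 0.666667, p_d = 0.166667
Discount per step: exp(-r*dt) = 0.997503
Stock lattice S(k, j) with j the centered position index:
  k=0: S(0,+0) = 1.0500
  k=1: S(1,-1) = 0.9290; S(1,+0) = 1.0500; S(1,+1) = 1.1868
  k=2: S(2,-2) = 0.8219; S(2,-1) = 0.9290; S(2,+0) = 1.0500; S(2,+1) = 1.1868; S(2,+2) = 1.3414
  k=3: S(3,-3) = 0.7271; S(3,-2) = 0.8219; S(3,-1) = 0.9290; S(3,+0) = 1.0500; S(3,+1) = 1.1868; S(3,+2) = 1.3414; S(3,+3) = 1.5162
Terminal payoffs V(N, j) = max(K - S_T, 0):
  V(3,-3) = 0.442858; V(3,-2) = 0.348118; V(3,-1) = 0.241035; V(3,+0) = 0.120000; V(3,+1) = 0.000000; V(3,+2) = 0.000000; V(3,+3) = 0.000000
Backward induction: V(k, j) = exp(-r*dt) * [p_u * V(k+1, j+1) + p_m * V(k+1, j) + p_d * V(k+1, j-1)]
  V(2,-2) = exp(-r*dt) * [p_u*0.241035 + p_m*0.348118 + p_d*0.442858] = 0.345197
  V(2,-1) = exp(-r*dt) * [p_u*0.120000 + p_m*0.241035 + p_d*0.348118] = 0.238114
  V(2,+0) = exp(-r*dt) * [p_u*0.000000 + p_m*0.120000 + p_d*0.241035] = 0.119872
  V(2,+1) = exp(-r*dt) * [p_u*0.000000 + p_m*0.000000 + p_d*0.120000] = 0.019950
  V(2,+2) = exp(-r*dt) * [p_u*0.000000 + p_m*0.000000 + p_d*0.000000] = 0.000000
  V(1,-1) = exp(-r*dt) * [p_u*0.119872 + p_m*0.238114 + p_d*0.345197] = 0.235664
  V(1,+0) = exp(-r*dt) * [p_u*0.019950 + p_m*0.119872 + p_d*0.238114] = 0.122619
  V(1,+1) = exp(-r*dt) * [p_u*0.000000 + p_m*0.019950 + p_d*0.119872] = 0.033196
  V(0,+0) = exp(-r*dt) * [p_u*0.033196 + p_m*0.122619 + p_d*0.235664] = 0.126240

Answer: Price = V(0,0) = 0.1262


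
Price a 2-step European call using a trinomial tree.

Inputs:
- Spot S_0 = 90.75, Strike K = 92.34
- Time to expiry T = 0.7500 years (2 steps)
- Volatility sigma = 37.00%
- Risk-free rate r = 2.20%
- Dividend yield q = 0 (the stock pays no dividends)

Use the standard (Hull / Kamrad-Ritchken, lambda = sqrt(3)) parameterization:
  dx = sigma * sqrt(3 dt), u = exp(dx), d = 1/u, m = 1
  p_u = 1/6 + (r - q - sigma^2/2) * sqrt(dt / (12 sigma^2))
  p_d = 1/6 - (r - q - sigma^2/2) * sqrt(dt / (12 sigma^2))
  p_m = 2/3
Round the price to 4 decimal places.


Answer: Price = V(0,0) = 10.1513

Derivation:
dt = T/N = 0.375000; dx = sigma*sqrt(3*dt) = 0.392444
u = exp(dx) = 1.480595; d = 1/u = 0.675404
p_u = 0.144474, p_m = 0.666667, p_d = 0.188859
Discount per step: exp(-r*dt) = 0.991784
Stock lattice S(k, j) with j the centered position index:
  k=0: S(0,+0) = 90.7500
  k=1: S(1,-1) = 61.2929; S(1,+0) = 90.7500; S(1,+1) = 134.3640
  k=2: S(2,-2) = 41.3975; S(2,-1) = 61.2929; S(2,+0) = 90.7500; S(2,+1) = 134.3640; S(2,+2) = 198.9388
Terminal payoffs V(N, j) = max(S_T - K, 0):
  V(2,-2) = 0.000000; V(2,-1) = 0.000000; V(2,+0) = 0.000000; V(2,+1) = 42.024027; V(2,+2) = 106.598752
Backward induction: V(k, j) = exp(-r*dt) * [p_u * V(k+1, j+1) + p_m * V(k+1, j) + p_d * V(k+1, j-1)]
  V(1,-1) = exp(-r*dt) * [p_u*0.000000 + p_m*0.000000 + p_d*0.000000] = 0.000000
  V(1,+0) = exp(-r*dt) * [p_u*42.024027 + p_m*0.000000 + p_d*0.000000] = 6.021497
  V(1,+1) = exp(-r*dt) * [p_u*106.598752 + p_m*42.024027 + p_d*0.000000] = 43.060054
  V(0,+0) = exp(-r*dt) * [p_u*43.060054 + p_m*6.021497 + p_d*0.000000] = 10.151296


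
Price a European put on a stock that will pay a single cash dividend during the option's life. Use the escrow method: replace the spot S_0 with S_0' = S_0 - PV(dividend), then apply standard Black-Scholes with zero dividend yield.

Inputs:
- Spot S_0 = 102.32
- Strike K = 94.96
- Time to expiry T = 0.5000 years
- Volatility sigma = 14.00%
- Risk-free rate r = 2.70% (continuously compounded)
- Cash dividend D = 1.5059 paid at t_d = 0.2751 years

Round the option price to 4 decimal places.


PV(D) = D * exp(-r * t_d) = 1.5059 * 0.99259982 = 1.49475606
S_0' = S_0 - PV(D) = 102.3200 - 1.49475606 = 100.82524394
d1 = (ln(S_0'/K) + (r + sigma^2/2)*T) / (sigma*sqrt(T)) = 0.79128289
d2 = d1 - sigma*sqrt(T) = 0.69228794
exp(-rT) = 0.98659072
N(-d1) = 0.21438946; N(-d2) = 0.24437826
P = K * exp(-rT) * N(-d2) - S_0' * N(-d1) = 94.9600 * 0.98659072 * 0.24437826 - 100.82524394 * 0.21438946 = 1.2791

Answer: Price = 1.2791


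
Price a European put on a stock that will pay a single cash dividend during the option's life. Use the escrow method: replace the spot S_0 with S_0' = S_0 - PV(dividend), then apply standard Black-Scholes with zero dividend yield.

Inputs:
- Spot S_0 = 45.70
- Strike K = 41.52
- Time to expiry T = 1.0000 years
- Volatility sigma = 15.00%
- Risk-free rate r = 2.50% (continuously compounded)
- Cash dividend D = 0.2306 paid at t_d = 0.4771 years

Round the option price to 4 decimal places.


Answer: Price = 0.8102

Derivation:
PV(D) = D * exp(-r * t_d) = 0.2306 * 0.98814335 = 0.22786586
S_0' = S_0 - PV(D) = 45.7000 - 0.22786586 = 45.47213414
d1 = (ln(S_0'/K) + (r + sigma^2/2)*T) / (sigma*sqrt(T)) = 0.84782975
d2 = d1 - sigma*sqrt(T) = 0.69782975
exp(-rT) = 0.97530991
N(-d1) = 0.19826640; N(-d2) = 0.24264183
P = K * exp(-rT) * N(-d2) - S_0' * N(-d1) = 41.5200 * 0.97530991 * 0.24264183 - 45.47213414 * 0.19826640 = 0.8102


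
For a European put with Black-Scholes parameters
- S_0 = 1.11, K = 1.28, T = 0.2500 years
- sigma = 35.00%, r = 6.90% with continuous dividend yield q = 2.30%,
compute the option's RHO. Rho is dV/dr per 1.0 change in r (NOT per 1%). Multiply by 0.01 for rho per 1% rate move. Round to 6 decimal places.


Answer: Rho = -0.251132

Derivation:
d1 = -0.6610717863; d2 = -0.8360717863
phi(d1) = 0.3206367276; exp(-qT) = 0.9942664996; exp(-rT) = 0.9828979294
N(-d2) = 0.7984427403
Rho = -K*T*exp(-rT)*N(-d2) = -1.2800 * 0.2500 * 0.9828979294 * 0.7984427403 = -0.251132


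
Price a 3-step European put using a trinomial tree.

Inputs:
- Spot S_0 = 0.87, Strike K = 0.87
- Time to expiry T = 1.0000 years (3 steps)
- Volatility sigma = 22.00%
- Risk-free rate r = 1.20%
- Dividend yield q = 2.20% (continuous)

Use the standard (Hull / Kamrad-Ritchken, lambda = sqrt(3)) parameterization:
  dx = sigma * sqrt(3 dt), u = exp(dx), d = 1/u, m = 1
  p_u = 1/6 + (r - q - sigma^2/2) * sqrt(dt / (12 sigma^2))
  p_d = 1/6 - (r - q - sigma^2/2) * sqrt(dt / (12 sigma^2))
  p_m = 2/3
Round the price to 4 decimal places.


dt = T/N = 0.333333; dx = sigma*sqrt(3*dt) = 0.220000
u = exp(dx) = 1.246077; d = 1/u = 0.802519
p_u = 0.140758, p_m = 0.666667, p_d = 0.192576
Discount per step: exp(-r*dt) = 0.996008
Stock lattice S(k, j) with j the centered position index:
  k=0: S(0,+0) = 0.8700
  k=1: S(1,-1) = 0.6982; S(1,+0) = 0.8700; S(1,+1) = 1.0841
  k=2: S(2,-2) = 0.5603; S(2,-1) = 0.6982; S(2,+0) = 0.8700; S(2,+1) = 1.0841; S(2,+2) = 1.3509
  k=3: S(3,-3) = 0.4497; S(3,-2) = 0.5603; S(3,-1) = 0.6982; S(3,+0) = 0.8700; S(3,+1) = 1.0841; S(3,+2) = 1.3509; S(3,+3) = 1.6833
Terminal payoffs V(N, j) = max(K - S_T, 0):
  V(3,-3) = 0.420339; V(3,-2) = 0.309688; V(3,-1) = 0.171809; V(3,+0) = 0.000000; V(3,+1) = 0.000000; V(3,+2) = 0.000000; V(3,+3) = 0.000000
Backward induction: V(k, j) = exp(-r*dt) * [p_u * V(k+1, j+1) + p_m * V(k+1, j) + p_d * V(k+1, j-1)]
  V(2,-2) = exp(-r*dt) * [p_u*0.171809 + p_m*0.309688 + p_d*0.420339] = 0.310346
  V(2,-1) = exp(-r*dt) * [p_u*0.000000 + p_m*0.171809 + p_d*0.309688] = 0.173482
  V(2,+0) = exp(-r*dt) * [p_u*0.000000 + p_m*0.000000 + p_d*0.171809] = 0.032954
  V(2,+1) = exp(-r*dt) * [p_u*0.000000 + p_m*0.000000 + p_d*0.000000] = 0.000000
  V(2,+2) = exp(-r*dt) * [p_u*0.000000 + p_m*0.000000 + p_d*0.000000] = 0.000000
  V(1,-1) = exp(-r*dt) * [p_u*0.032954 + p_m*0.173482 + p_d*0.310346] = 0.179340
  V(1,+0) = exp(-r*dt) * [p_u*0.000000 + p_m*0.032954 + p_d*0.173482] = 0.055157
  V(1,+1) = exp(-r*dt) * [p_u*0.000000 + p_m*0.000000 + p_d*0.032954] = 0.006321
  V(0,+0) = exp(-r*dt) * [p_u*0.006321 + p_m*0.055157 + p_d*0.179340] = 0.071909

Answer: Price = V(0,0) = 0.0719


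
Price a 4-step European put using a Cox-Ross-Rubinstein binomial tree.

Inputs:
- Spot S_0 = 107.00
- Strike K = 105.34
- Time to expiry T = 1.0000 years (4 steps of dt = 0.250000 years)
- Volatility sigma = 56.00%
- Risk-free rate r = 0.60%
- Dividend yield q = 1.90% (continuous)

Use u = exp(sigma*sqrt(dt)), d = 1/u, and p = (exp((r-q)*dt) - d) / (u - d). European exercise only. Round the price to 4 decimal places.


Answer: Price = V(0,0) = 21.8836

Derivation:
dt = T/N = 0.250000
u = exp(sigma*sqrt(dt)) = 1.323130; d = 1/u = 0.755784
p = (exp((r-q)*dt) - d) / (u - d) = 0.424735
Discount per step: exp(-r*dt) = 0.998501
Stock lattice S(k, i) with i counting down-moves:
  k=0: S(0,0) = 107.0000
  k=1: S(1,0) = 141.5749; S(1,1) = 80.8689
  k=2: S(2,0) = 187.3220; S(2,1) = 107.0000; S(2,2) = 61.1194
  k=3: S(3,0) = 247.8513; S(3,1) = 141.5749; S(3,2) = 80.8689; S(3,3) = 46.1930
  k=4: S(4,0) = 327.9394; S(4,1) = 187.3220; S(4,2) = 107.0000; S(4,3) = 61.1194; S(4,4) = 34.9119
Terminal payoffs V(N, i) = max(K - S_T, 0):
  V(4,0) = 0.000000; V(4,1) = 0.000000; V(4,2) = 0.000000; V(4,3) = 44.220630; V(4,4) = 70.428062
Backward induction: V(k, i) = exp(-r*dt) * [p * V(k+1, i) + (1-p) * V(k+1, i+1)].
  V(3,0) = exp(-r*dt) * [p*0.000000 + (1-p)*0.000000] = 0.000000
  V(3,1) = exp(-r*dt) * [p*0.000000 + (1-p)*0.000000] = 0.000000
  V(3,2) = exp(-r*dt) * [p*0.000000 + (1-p)*44.220630] = 25.400467
  V(3,3) = exp(-r*dt) * [p*44.220630 + (1-p)*70.428062] = 59.207979
  V(2,0) = exp(-r*dt) * [p*0.000000 + (1-p)*0.000000] = 0.000000
  V(2,1) = exp(-r*dt) * [p*0.000000 + (1-p)*25.400467] = 14.590107
  V(2,2) = exp(-r*dt) * [p*25.400467 + (1-p)*59.207979] = 44.781535
  V(1,0) = exp(-r*dt) * [p*0.000000 + (1-p)*14.590107] = 8.380603
  V(1,1) = exp(-r*dt) * [p*14.590107 + (1-p)*44.781535] = 31.910288
  V(0,0) = exp(-r*dt) * [p*8.380603 + (1-p)*31.910288] = 21.883565


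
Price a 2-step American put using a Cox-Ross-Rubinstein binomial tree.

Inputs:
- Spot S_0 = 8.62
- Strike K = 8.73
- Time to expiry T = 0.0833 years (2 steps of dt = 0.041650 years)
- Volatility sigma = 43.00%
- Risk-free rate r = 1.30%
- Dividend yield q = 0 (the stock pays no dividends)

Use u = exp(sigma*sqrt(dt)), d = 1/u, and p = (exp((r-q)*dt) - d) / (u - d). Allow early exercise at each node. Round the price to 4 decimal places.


Answer: Price = V(0,0) = 0.4600

Derivation:
dt = T/N = 0.041650
u = exp(sigma*sqrt(dt)) = 1.091722; d = 1/u = 0.915985
p = (exp((r-q)*dt) - d) / (u - d) = 0.481157
Discount per step: exp(-r*dt) = 0.999459
Stock lattice S(k, i) with i counting down-moves:
  k=0: S(0,0) = 8.6200
  k=1: S(1,0) = 9.4106; S(1,1) = 7.8958
  k=2: S(2,0) = 10.2738; S(2,1) = 8.6200; S(2,2) = 7.2324
Terminal payoffs V(N, i) = max(K - S_T, 0):
  V(2,0) = 0.000000; V(2,1) = 0.110000; V(2,2) = 1.497582
Backward induction: V(k, i) = exp(-r*dt) * [p * V(k+1, i) + (1-p) * V(k+1, i+1)]; then take max(V_cont, immediate exercise) for American.
  V(1,0) = exp(-r*dt) * [p*0.000000 + (1-p)*0.110000] = 0.057042; exercise = 0.000000; V(1,0) = max -> 0.057042
  V(1,1) = exp(-r*dt) * [p*0.110000 + (1-p)*1.497582] = 0.829488; exercise = 0.834214; V(1,1) = max -> 0.834214
  V(0,0) = exp(-r*dt) * [p*0.057042 + (1-p)*0.834214] = 0.460023; exercise = 0.110000; V(0,0) = max -> 0.460023


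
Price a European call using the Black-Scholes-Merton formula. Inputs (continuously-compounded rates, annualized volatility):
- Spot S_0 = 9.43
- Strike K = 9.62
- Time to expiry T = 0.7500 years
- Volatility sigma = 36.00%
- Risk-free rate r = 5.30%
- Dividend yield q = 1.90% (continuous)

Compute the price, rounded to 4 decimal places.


Answer: Price = 1.1744

Derivation:
d1 = (ln(S/K) + (r - q + 0.5*sigma^2) * T) / (sigma * sqrt(T)) = 0.17369208
d2 = d1 - sigma * sqrt(T) = -0.13807706
exp(-rT) = 0.96102967; exp(-qT) = 0.98585105
C = S_0 * exp(-qT) * N(d1) - K * exp(-rT) * N(d2)
N(d1) = 0.56894627; N(d2) = 0.44508976
C = 9.4300 * 0.98585105 * 0.56894627 - 9.6200 * 0.96102967 * 0.44508976 = 1.1744


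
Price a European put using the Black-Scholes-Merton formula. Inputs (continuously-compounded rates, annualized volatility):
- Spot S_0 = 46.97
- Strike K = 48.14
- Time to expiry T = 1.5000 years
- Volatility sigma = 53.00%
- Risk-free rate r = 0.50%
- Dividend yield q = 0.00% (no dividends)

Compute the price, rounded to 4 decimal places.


Answer: Price = 12.4654

Derivation:
d1 = (ln(S/K) + (r - q + 0.5*sigma^2) * T) / (sigma * sqrt(T)) = 0.29820715
d2 = d1 - sigma * sqrt(T) = -0.35090763
exp(-rT) = 0.99252805; exp(-qT) = 1.00000000
P = K * exp(-rT) * N(-d2) - S_0 * exp(-qT) * N(-d1)
N(-d1) = 0.38277253; N(-d2) = 0.63717118
P = 48.1400 * 0.99252805 * 0.63717118 - 46.9700 * 1.00000000 * 0.38277253 = 12.4654


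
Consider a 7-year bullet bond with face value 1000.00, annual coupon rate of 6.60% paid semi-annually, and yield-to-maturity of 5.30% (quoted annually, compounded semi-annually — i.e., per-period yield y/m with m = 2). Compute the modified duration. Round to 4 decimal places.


Coupon per period c = face * coupon_rate / m = 33.000000
Periods per year m = 2; per-period yield y/m = 0.026500
Number of cashflows N = 14
Cashflows (t years, CF_t, discount factor 1/(1+y/m)^(m*t), PV):
  t = 0.5000: CF_t = 33.000000, DF = 0.974184, PV = 32.148076
  t = 1.0000: CF_t = 33.000000, DF = 0.949035, PV = 31.318145
  t = 1.5000: CF_t = 33.000000, DF = 0.924535, PV = 30.509640
  t = 2.0000: CF_t = 33.000000, DF = 0.900667, PV = 29.722007
  t = 2.5000: CF_t = 33.000000, DF = 0.877415, PV = 28.954707
  t = 3.0000: CF_t = 33.000000, DF = 0.854764, PV = 28.207216
  t = 3.5000: CF_t = 33.000000, DF = 0.832698, PV = 27.479022
  t = 4.0000: CF_t = 33.000000, DF = 0.811201, PV = 26.769626
  t = 4.5000: CF_t = 33.000000, DF = 0.790259, PV = 26.078545
  t = 5.0000: CF_t = 33.000000, DF = 0.769858, PV = 25.405304
  t = 5.5000: CF_t = 33.000000, DF = 0.749983, PV = 24.749444
  t = 6.0000: CF_t = 33.000000, DF = 0.730622, PV = 24.110515
  t = 6.5000: CF_t = 33.000000, DF = 0.711760, PV = 23.488081
  t = 7.0000: CF_t = 1033.000000, DF = 0.693385, PV = 716.267044
Price P = sum_t PV_t = 1075.207372
First compute Macaulay numerator sum_t t * PV_t:
  t * PV_t at t = 0.5000: 16.074038
  t * PV_t at t = 1.0000: 31.318145
  t * PV_t at t = 1.5000: 45.764460
  t * PV_t at t = 2.0000: 59.444013
  t * PV_t at t = 2.5000: 72.386767
  t * PV_t at t = 3.0000: 84.621647
  t * PV_t at t = 3.5000: 96.176575
  t * PV_t at t = 4.0000: 107.078506
  t * PV_t at t = 4.5000: 117.353452
  t * PV_t at t = 5.0000: 127.026522
  t * PV_t at t = 5.5000: 136.121943
  t * PV_t at t = 6.0000: 144.663093
  t * PV_t at t = 6.5000: 152.672529
  t * PV_t at t = 7.0000: 5013.869311
Macaulay duration D = 6204.570999 / 1075.207372 = 5.770581
Modified duration = D / (1 + y/m) = 5.770581 / (1 + 0.026500) = 5.621608

Answer: Modified duration = 5.6216


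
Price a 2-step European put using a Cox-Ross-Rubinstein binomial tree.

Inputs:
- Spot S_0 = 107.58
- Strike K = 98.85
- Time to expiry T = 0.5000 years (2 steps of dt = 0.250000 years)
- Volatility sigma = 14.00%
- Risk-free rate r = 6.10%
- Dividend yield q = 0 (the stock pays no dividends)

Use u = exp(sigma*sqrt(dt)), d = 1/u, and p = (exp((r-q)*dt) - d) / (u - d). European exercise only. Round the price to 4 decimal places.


dt = T/N = 0.250000
u = exp(sigma*sqrt(dt)) = 1.072508; d = 1/u = 0.932394
p = (exp((r-q)*dt) - d) / (u - d) = 0.592181
Discount per step: exp(-r*dt) = 0.984866
Stock lattice S(k, i) with i counting down-moves:
  k=0: S(0,0) = 107.5800
  k=1: S(1,0) = 115.3804; S(1,1) = 100.3069
  k=2: S(2,0) = 123.7465; S(2,1) = 107.5800; S(2,2) = 93.5256
Terminal payoffs V(N, i) = max(K - S_T, 0):
  V(2,0) = 0.000000; V(2,1) = 0.000000; V(2,2) = 5.324441
Backward induction: V(k, i) = exp(-r*dt) * [p * V(k+1, i) + (1-p) * V(k+1, i+1)].
  V(1,0) = exp(-r*dt) * [p*0.000000 + (1-p)*0.000000] = 0.000000
  V(1,1) = exp(-r*dt) * [p*0.000000 + (1-p)*5.324441] = 2.138546
  V(0,0) = exp(-r*dt) * [p*0.000000 + (1-p)*2.138546] = 0.858940

Answer: Price = V(0,0) = 0.8589


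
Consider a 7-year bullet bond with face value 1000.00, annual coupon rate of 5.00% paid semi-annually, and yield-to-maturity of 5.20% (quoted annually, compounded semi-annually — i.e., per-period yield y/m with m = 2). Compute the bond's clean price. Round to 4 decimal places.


Answer: Price = 988.3897

Derivation:
Coupon per period c = face * coupon_rate / m = 25.000000
Periods per year m = 2; per-period yield y/m = 0.026000
Number of cashflows N = 14
Cashflows (t years, CF_t, discount factor 1/(1+y/m)^(m*t), PV):
  t = 0.5000: CF_t = 25.000000, DF = 0.974659, PV = 24.366472
  t = 1.0000: CF_t = 25.000000, DF = 0.949960, PV = 23.748998
  t = 1.5000: CF_t = 25.000000, DF = 0.925887, PV = 23.147171
  t = 2.0000: CF_t = 25.000000, DF = 0.902424, PV = 22.560596
  t = 2.5000: CF_t = 25.000000, DF = 0.879555, PV = 21.988885
  t = 3.0000: CF_t = 25.000000, DF = 0.857266, PV = 21.431662
  t = 3.5000: CF_t = 25.000000, DF = 0.835542, PV = 20.888559
  t = 4.0000: CF_t = 25.000000, DF = 0.814369, PV = 20.359219
  t = 4.5000: CF_t = 25.000000, DF = 0.793732, PV = 19.843294
  t = 5.0000: CF_t = 25.000000, DF = 0.773618, PV = 19.340442
  t = 5.5000: CF_t = 25.000000, DF = 0.754013, PV = 18.850334
  t = 6.0000: CF_t = 25.000000, DF = 0.734906, PV = 18.372645
  t = 6.5000: CF_t = 25.000000, DF = 0.716282, PV = 17.907061
  t = 7.0000: CF_t = 1025.000000, DF = 0.698131, PV = 715.584318
Price P = sum_t PV_t = 988.389655


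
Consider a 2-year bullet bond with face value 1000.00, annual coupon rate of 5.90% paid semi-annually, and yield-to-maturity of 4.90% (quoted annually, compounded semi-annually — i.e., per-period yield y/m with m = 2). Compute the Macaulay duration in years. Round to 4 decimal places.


Coupon per period c = face * coupon_rate / m = 29.500000
Periods per year m = 2; per-period yield y/m = 0.024500
Number of cashflows N = 4
Cashflows (t years, CF_t, discount factor 1/(1+y/m)^(m*t), PV):
  t = 0.5000: CF_t = 29.500000, DF = 0.976086, PV = 28.794534
  t = 1.0000: CF_t = 29.500000, DF = 0.952744, PV = 28.105938
  t = 1.5000: CF_t = 29.500000, DF = 0.929960, PV = 27.433810
  t = 2.0000: CF_t = 1029.500000, DF = 0.907721, PV = 934.498266
Price P = sum_t PV_t = 1018.832549
Macaulay numerator sum_t t * PV_t:
  t * PV_t at t = 0.5000: 14.397267
  t * PV_t at t = 1.0000: 28.105938
  t * PV_t at t = 1.5000: 41.150715
  t * PV_t at t = 2.0000: 1868.996533
Macaulay duration D = (sum_t t * PV_t) / P = 1952.650453 / 1018.832549 = 1.916557

Answer: Macaulay duration = 1.9166 years
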